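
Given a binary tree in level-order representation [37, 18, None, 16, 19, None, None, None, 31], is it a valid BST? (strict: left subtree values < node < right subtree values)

Level-order array: [37, 18, None, 16, 19, None, None, None, 31]
Validate using subtree bounds (lo, hi): at each node, require lo < value < hi,
then recurse left with hi=value and right with lo=value.
Preorder trace (stopping at first violation):
  at node 37 with bounds (-inf, +inf): OK
  at node 18 with bounds (-inf, 37): OK
  at node 16 with bounds (-inf, 18): OK
  at node 19 with bounds (18, 37): OK
  at node 31 with bounds (19, 37): OK
No violation found at any node.
Result: Valid BST


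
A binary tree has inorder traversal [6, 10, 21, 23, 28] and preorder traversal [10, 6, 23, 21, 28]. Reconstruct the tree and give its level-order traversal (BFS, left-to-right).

Inorder:  [6, 10, 21, 23, 28]
Preorder: [10, 6, 23, 21, 28]
Algorithm: preorder visits root first, so consume preorder in order;
for each root, split the current inorder slice at that value into
left-subtree inorder and right-subtree inorder, then recurse.
Recursive splits:
  root=10; inorder splits into left=[6], right=[21, 23, 28]
  root=6; inorder splits into left=[], right=[]
  root=23; inorder splits into left=[21], right=[28]
  root=21; inorder splits into left=[], right=[]
  root=28; inorder splits into left=[], right=[]
Reconstructed level-order: [10, 6, 23, 21, 28]


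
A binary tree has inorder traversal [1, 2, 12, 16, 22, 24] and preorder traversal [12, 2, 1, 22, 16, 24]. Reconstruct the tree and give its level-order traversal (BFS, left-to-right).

Inorder:  [1, 2, 12, 16, 22, 24]
Preorder: [12, 2, 1, 22, 16, 24]
Algorithm: preorder visits root first, so consume preorder in order;
for each root, split the current inorder slice at that value into
left-subtree inorder and right-subtree inorder, then recurse.
Recursive splits:
  root=12; inorder splits into left=[1, 2], right=[16, 22, 24]
  root=2; inorder splits into left=[1], right=[]
  root=1; inorder splits into left=[], right=[]
  root=22; inorder splits into left=[16], right=[24]
  root=16; inorder splits into left=[], right=[]
  root=24; inorder splits into left=[], right=[]
Reconstructed level-order: [12, 2, 22, 1, 16, 24]


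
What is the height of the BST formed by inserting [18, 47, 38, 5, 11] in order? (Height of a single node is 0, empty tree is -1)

Insertion order: [18, 47, 38, 5, 11]
Tree (level-order array): [18, 5, 47, None, 11, 38]
Compute height bottom-up (empty subtree = -1):
  height(11) = 1 + max(-1, -1) = 0
  height(5) = 1 + max(-1, 0) = 1
  height(38) = 1 + max(-1, -1) = 0
  height(47) = 1 + max(0, -1) = 1
  height(18) = 1 + max(1, 1) = 2
Height = 2


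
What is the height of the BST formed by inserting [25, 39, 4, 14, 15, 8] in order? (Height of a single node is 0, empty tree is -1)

Insertion order: [25, 39, 4, 14, 15, 8]
Tree (level-order array): [25, 4, 39, None, 14, None, None, 8, 15]
Compute height bottom-up (empty subtree = -1):
  height(8) = 1 + max(-1, -1) = 0
  height(15) = 1 + max(-1, -1) = 0
  height(14) = 1 + max(0, 0) = 1
  height(4) = 1 + max(-1, 1) = 2
  height(39) = 1 + max(-1, -1) = 0
  height(25) = 1 + max(2, 0) = 3
Height = 3


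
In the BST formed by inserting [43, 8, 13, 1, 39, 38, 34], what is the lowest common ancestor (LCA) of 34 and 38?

Tree insertion order: [43, 8, 13, 1, 39, 38, 34]
Tree (level-order array): [43, 8, None, 1, 13, None, None, None, 39, 38, None, 34]
In a BST, the LCA of p=34, q=38 is the first node v on the
root-to-leaf path with p <= v <= q (go left if both < v, right if both > v).
Walk from root:
  at 43: both 34 and 38 < 43, go left
  at 8: both 34 and 38 > 8, go right
  at 13: both 34 and 38 > 13, go right
  at 39: both 34 and 38 < 39, go left
  at 38: 34 <= 38 <= 38, this is the LCA
LCA = 38


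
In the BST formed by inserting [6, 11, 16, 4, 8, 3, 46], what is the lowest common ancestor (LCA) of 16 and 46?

Tree insertion order: [6, 11, 16, 4, 8, 3, 46]
Tree (level-order array): [6, 4, 11, 3, None, 8, 16, None, None, None, None, None, 46]
In a BST, the LCA of p=16, q=46 is the first node v on the
root-to-leaf path with p <= v <= q (go left if both < v, right if both > v).
Walk from root:
  at 6: both 16 and 46 > 6, go right
  at 11: both 16 and 46 > 11, go right
  at 16: 16 <= 16 <= 46, this is the LCA
LCA = 16


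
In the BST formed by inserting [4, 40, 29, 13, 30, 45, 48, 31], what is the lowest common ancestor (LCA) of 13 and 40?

Tree insertion order: [4, 40, 29, 13, 30, 45, 48, 31]
Tree (level-order array): [4, None, 40, 29, 45, 13, 30, None, 48, None, None, None, 31]
In a BST, the LCA of p=13, q=40 is the first node v on the
root-to-leaf path with p <= v <= q (go left if both < v, right if both > v).
Walk from root:
  at 4: both 13 and 40 > 4, go right
  at 40: 13 <= 40 <= 40, this is the LCA
LCA = 40


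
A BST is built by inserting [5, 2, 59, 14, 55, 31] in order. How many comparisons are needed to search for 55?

Search path for 55: 5 -> 59 -> 14 -> 55
Found: True
Comparisons: 4


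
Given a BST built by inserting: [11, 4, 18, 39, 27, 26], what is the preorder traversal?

Tree insertion order: [11, 4, 18, 39, 27, 26]
Tree (level-order array): [11, 4, 18, None, None, None, 39, 27, None, 26]
Preorder traversal: [11, 4, 18, 39, 27, 26]


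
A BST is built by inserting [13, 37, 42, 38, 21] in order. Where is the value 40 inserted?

Starting tree (level order): [13, None, 37, 21, 42, None, None, 38]
Insertion path: 13 -> 37 -> 42 -> 38
Result: insert 40 as right child of 38
Final tree (level order): [13, None, 37, 21, 42, None, None, 38, None, None, 40]


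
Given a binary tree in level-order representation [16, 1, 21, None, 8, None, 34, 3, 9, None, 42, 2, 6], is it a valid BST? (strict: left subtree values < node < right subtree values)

Level-order array: [16, 1, 21, None, 8, None, 34, 3, 9, None, 42, 2, 6]
Validate using subtree bounds (lo, hi): at each node, require lo < value < hi,
then recurse left with hi=value and right with lo=value.
Preorder trace (stopping at first violation):
  at node 16 with bounds (-inf, +inf): OK
  at node 1 with bounds (-inf, 16): OK
  at node 8 with bounds (1, 16): OK
  at node 3 with bounds (1, 8): OK
  at node 2 with bounds (1, 3): OK
  at node 6 with bounds (3, 8): OK
  at node 9 with bounds (8, 16): OK
  at node 21 with bounds (16, +inf): OK
  at node 34 with bounds (21, +inf): OK
  at node 42 with bounds (34, +inf): OK
No violation found at any node.
Result: Valid BST


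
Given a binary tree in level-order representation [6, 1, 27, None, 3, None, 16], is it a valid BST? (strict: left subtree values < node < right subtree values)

Level-order array: [6, 1, 27, None, 3, None, 16]
Validate using subtree bounds (lo, hi): at each node, require lo < value < hi,
then recurse left with hi=value and right with lo=value.
Preorder trace (stopping at first violation):
  at node 6 with bounds (-inf, +inf): OK
  at node 1 with bounds (-inf, 6): OK
  at node 3 with bounds (1, 6): OK
  at node 27 with bounds (6, +inf): OK
  at node 16 with bounds (27, +inf): VIOLATION
Node 16 violates its bound: not (27 < 16 < +inf).
Result: Not a valid BST


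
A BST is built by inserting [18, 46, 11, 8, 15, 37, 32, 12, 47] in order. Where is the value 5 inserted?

Starting tree (level order): [18, 11, 46, 8, 15, 37, 47, None, None, 12, None, 32]
Insertion path: 18 -> 11 -> 8
Result: insert 5 as left child of 8
Final tree (level order): [18, 11, 46, 8, 15, 37, 47, 5, None, 12, None, 32]


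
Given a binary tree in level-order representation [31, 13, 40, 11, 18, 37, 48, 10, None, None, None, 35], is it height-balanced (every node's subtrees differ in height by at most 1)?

Tree (level-order array): [31, 13, 40, 11, 18, 37, 48, 10, None, None, None, 35]
Definition: a tree is height-balanced if, at every node, |h(left) - h(right)| <= 1 (empty subtree has height -1).
Bottom-up per-node check:
  node 10: h_left=-1, h_right=-1, diff=0 [OK], height=0
  node 11: h_left=0, h_right=-1, diff=1 [OK], height=1
  node 18: h_left=-1, h_right=-1, diff=0 [OK], height=0
  node 13: h_left=1, h_right=0, diff=1 [OK], height=2
  node 35: h_left=-1, h_right=-1, diff=0 [OK], height=0
  node 37: h_left=0, h_right=-1, diff=1 [OK], height=1
  node 48: h_left=-1, h_right=-1, diff=0 [OK], height=0
  node 40: h_left=1, h_right=0, diff=1 [OK], height=2
  node 31: h_left=2, h_right=2, diff=0 [OK], height=3
All nodes satisfy the balance condition.
Result: Balanced


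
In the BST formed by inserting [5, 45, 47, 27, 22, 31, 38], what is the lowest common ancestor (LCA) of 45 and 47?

Tree insertion order: [5, 45, 47, 27, 22, 31, 38]
Tree (level-order array): [5, None, 45, 27, 47, 22, 31, None, None, None, None, None, 38]
In a BST, the LCA of p=45, q=47 is the first node v on the
root-to-leaf path with p <= v <= q (go left if both < v, right if both > v).
Walk from root:
  at 5: both 45 and 47 > 5, go right
  at 45: 45 <= 45 <= 47, this is the LCA
LCA = 45


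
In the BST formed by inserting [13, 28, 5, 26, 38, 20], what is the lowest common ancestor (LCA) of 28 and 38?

Tree insertion order: [13, 28, 5, 26, 38, 20]
Tree (level-order array): [13, 5, 28, None, None, 26, 38, 20]
In a BST, the LCA of p=28, q=38 is the first node v on the
root-to-leaf path with p <= v <= q (go left if both < v, right if both > v).
Walk from root:
  at 13: both 28 and 38 > 13, go right
  at 28: 28 <= 28 <= 38, this is the LCA
LCA = 28


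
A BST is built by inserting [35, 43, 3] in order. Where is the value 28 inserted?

Starting tree (level order): [35, 3, 43]
Insertion path: 35 -> 3
Result: insert 28 as right child of 3
Final tree (level order): [35, 3, 43, None, 28]


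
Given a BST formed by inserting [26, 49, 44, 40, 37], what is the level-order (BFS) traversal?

Tree insertion order: [26, 49, 44, 40, 37]
Tree (level-order array): [26, None, 49, 44, None, 40, None, 37]
BFS from the root, enqueuing left then right child of each popped node:
  queue [26] -> pop 26, enqueue [49], visited so far: [26]
  queue [49] -> pop 49, enqueue [44], visited so far: [26, 49]
  queue [44] -> pop 44, enqueue [40], visited so far: [26, 49, 44]
  queue [40] -> pop 40, enqueue [37], visited so far: [26, 49, 44, 40]
  queue [37] -> pop 37, enqueue [none], visited so far: [26, 49, 44, 40, 37]
Result: [26, 49, 44, 40, 37]


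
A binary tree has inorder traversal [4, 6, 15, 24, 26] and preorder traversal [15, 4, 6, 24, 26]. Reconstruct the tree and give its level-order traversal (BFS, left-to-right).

Inorder:  [4, 6, 15, 24, 26]
Preorder: [15, 4, 6, 24, 26]
Algorithm: preorder visits root first, so consume preorder in order;
for each root, split the current inorder slice at that value into
left-subtree inorder and right-subtree inorder, then recurse.
Recursive splits:
  root=15; inorder splits into left=[4, 6], right=[24, 26]
  root=4; inorder splits into left=[], right=[6]
  root=6; inorder splits into left=[], right=[]
  root=24; inorder splits into left=[], right=[26]
  root=26; inorder splits into left=[], right=[]
Reconstructed level-order: [15, 4, 24, 6, 26]


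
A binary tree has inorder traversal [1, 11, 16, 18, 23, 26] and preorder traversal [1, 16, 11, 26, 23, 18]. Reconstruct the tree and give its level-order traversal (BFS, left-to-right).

Inorder:  [1, 11, 16, 18, 23, 26]
Preorder: [1, 16, 11, 26, 23, 18]
Algorithm: preorder visits root first, so consume preorder in order;
for each root, split the current inorder slice at that value into
left-subtree inorder and right-subtree inorder, then recurse.
Recursive splits:
  root=1; inorder splits into left=[], right=[11, 16, 18, 23, 26]
  root=16; inorder splits into left=[11], right=[18, 23, 26]
  root=11; inorder splits into left=[], right=[]
  root=26; inorder splits into left=[18, 23], right=[]
  root=23; inorder splits into left=[18], right=[]
  root=18; inorder splits into left=[], right=[]
Reconstructed level-order: [1, 16, 11, 26, 23, 18]


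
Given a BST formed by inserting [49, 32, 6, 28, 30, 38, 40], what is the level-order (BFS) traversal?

Tree insertion order: [49, 32, 6, 28, 30, 38, 40]
Tree (level-order array): [49, 32, None, 6, 38, None, 28, None, 40, None, 30]
BFS from the root, enqueuing left then right child of each popped node:
  queue [49] -> pop 49, enqueue [32], visited so far: [49]
  queue [32] -> pop 32, enqueue [6, 38], visited so far: [49, 32]
  queue [6, 38] -> pop 6, enqueue [28], visited so far: [49, 32, 6]
  queue [38, 28] -> pop 38, enqueue [40], visited so far: [49, 32, 6, 38]
  queue [28, 40] -> pop 28, enqueue [30], visited so far: [49, 32, 6, 38, 28]
  queue [40, 30] -> pop 40, enqueue [none], visited so far: [49, 32, 6, 38, 28, 40]
  queue [30] -> pop 30, enqueue [none], visited so far: [49, 32, 6, 38, 28, 40, 30]
Result: [49, 32, 6, 38, 28, 40, 30]


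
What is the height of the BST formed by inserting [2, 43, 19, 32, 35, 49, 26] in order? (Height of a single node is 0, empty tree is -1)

Insertion order: [2, 43, 19, 32, 35, 49, 26]
Tree (level-order array): [2, None, 43, 19, 49, None, 32, None, None, 26, 35]
Compute height bottom-up (empty subtree = -1):
  height(26) = 1 + max(-1, -1) = 0
  height(35) = 1 + max(-1, -1) = 0
  height(32) = 1 + max(0, 0) = 1
  height(19) = 1 + max(-1, 1) = 2
  height(49) = 1 + max(-1, -1) = 0
  height(43) = 1 + max(2, 0) = 3
  height(2) = 1 + max(-1, 3) = 4
Height = 4


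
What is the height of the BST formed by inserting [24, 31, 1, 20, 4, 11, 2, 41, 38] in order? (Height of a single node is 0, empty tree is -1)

Insertion order: [24, 31, 1, 20, 4, 11, 2, 41, 38]
Tree (level-order array): [24, 1, 31, None, 20, None, 41, 4, None, 38, None, 2, 11]
Compute height bottom-up (empty subtree = -1):
  height(2) = 1 + max(-1, -1) = 0
  height(11) = 1 + max(-1, -1) = 0
  height(4) = 1 + max(0, 0) = 1
  height(20) = 1 + max(1, -1) = 2
  height(1) = 1 + max(-1, 2) = 3
  height(38) = 1 + max(-1, -1) = 0
  height(41) = 1 + max(0, -1) = 1
  height(31) = 1 + max(-1, 1) = 2
  height(24) = 1 + max(3, 2) = 4
Height = 4


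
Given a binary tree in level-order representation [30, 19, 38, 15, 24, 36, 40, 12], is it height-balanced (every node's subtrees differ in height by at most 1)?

Tree (level-order array): [30, 19, 38, 15, 24, 36, 40, 12]
Definition: a tree is height-balanced if, at every node, |h(left) - h(right)| <= 1 (empty subtree has height -1).
Bottom-up per-node check:
  node 12: h_left=-1, h_right=-1, diff=0 [OK], height=0
  node 15: h_left=0, h_right=-1, diff=1 [OK], height=1
  node 24: h_left=-1, h_right=-1, diff=0 [OK], height=0
  node 19: h_left=1, h_right=0, diff=1 [OK], height=2
  node 36: h_left=-1, h_right=-1, diff=0 [OK], height=0
  node 40: h_left=-1, h_right=-1, diff=0 [OK], height=0
  node 38: h_left=0, h_right=0, diff=0 [OK], height=1
  node 30: h_left=2, h_right=1, diff=1 [OK], height=3
All nodes satisfy the balance condition.
Result: Balanced


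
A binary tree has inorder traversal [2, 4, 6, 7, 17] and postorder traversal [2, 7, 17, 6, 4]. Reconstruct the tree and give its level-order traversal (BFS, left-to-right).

Inorder:   [2, 4, 6, 7, 17]
Postorder: [2, 7, 17, 6, 4]
Algorithm: postorder visits root last, so walk postorder right-to-left;
each value is the root of the current inorder slice — split it at that
value, recurse on the right subtree first, then the left.
Recursive splits:
  root=4; inorder splits into left=[2], right=[6, 7, 17]
  root=6; inorder splits into left=[], right=[7, 17]
  root=17; inorder splits into left=[7], right=[]
  root=7; inorder splits into left=[], right=[]
  root=2; inorder splits into left=[], right=[]
Reconstructed level-order: [4, 2, 6, 17, 7]


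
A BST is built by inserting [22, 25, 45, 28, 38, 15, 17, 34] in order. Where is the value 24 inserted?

Starting tree (level order): [22, 15, 25, None, 17, None, 45, None, None, 28, None, None, 38, 34]
Insertion path: 22 -> 25
Result: insert 24 as left child of 25
Final tree (level order): [22, 15, 25, None, 17, 24, 45, None, None, None, None, 28, None, None, 38, 34]


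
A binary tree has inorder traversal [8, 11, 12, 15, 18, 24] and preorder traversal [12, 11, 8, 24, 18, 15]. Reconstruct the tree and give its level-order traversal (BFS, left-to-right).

Inorder:  [8, 11, 12, 15, 18, 24]
Preorder: [12, 11, 8, 24, 18, 15]
Algorithm: preorder visits root first, so consume preorder in order;
for each root, split the current inorder slice at that value into
left-subtree inorder and right-subtree inorder, then recurse.
Recursive splits:
  root=12; inorder splits into left=[8, 11], right=[15, 18, 24]
  root=11; inorder splits into left=[8], right=[]
  root=8; inorder splits into left=[], right=[]
  root=24; inorder splits into left=[15, 18], right=[]
  root=18; inorder splits into left=[15], right=[]
  root=15; inorder splits into left=[], right=[]
Reconstructed level-order: [12, 11, 24, 8, 18, 15]


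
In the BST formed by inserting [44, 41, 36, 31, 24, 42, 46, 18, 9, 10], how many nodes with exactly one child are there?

Tree built from: [44, 41, 36, 31, 24, 42, 46, 18, 9, 10]
Tree (level-order array): [44, 41, 46, 36, 42, None, None, 31, None, None, None, 24, None, 18, None, 9, None, None, 10]
Rule: These are nodes with exactly 1 non-null child.
Per-node child counts:
  node 44: 2 child(ren)
  node 41: 2 child(ren)
  node 36: 1 child(ren)
  node 31: 1 child(ren)
  node 24: 1 child(ren)
  node 18: 1 child(ren)
  node 9: 1 child(ren)
  node 10: 0 child(ren)
  node 42: 0 child(ren)
  node 46: 0 child(ren)
Matching nodes: [36, 31, 24, 18, 9]
Count of nodes with exactly one child: 5


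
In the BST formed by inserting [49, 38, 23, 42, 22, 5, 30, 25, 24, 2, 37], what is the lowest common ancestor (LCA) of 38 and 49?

Tree insertion order: [49, 38, 23, 42, 22, 5, 30, 25, 24, 2, 37]
Tree (level-order array): [49, 38, None, 23, 42, 22, 30, None, None, 5, None, 25, 37, 2, None, 24]
In a BST, the LCA of p=38, q=49 is the first node v on the
root-to-leaf path with p <= v <= q (go left if both < v, right if both > v).
Walk from root:
  at 49: 38 <= 49 <= 49, this is the LCA
LCA = 49


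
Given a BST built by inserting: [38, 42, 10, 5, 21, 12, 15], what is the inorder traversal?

Tree insertion order: [38, 42, 10, 5, 21, 12, 15]
Tree (level-order array): [38, 10, 42, 5, 21, None, None, None, None, 12, None, None, 15]
Inorder traversal: [5, 10, 12, 15, 21, 38, 42]


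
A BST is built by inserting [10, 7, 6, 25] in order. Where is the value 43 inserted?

Starting tree (level order): [10, 7, 25, 6]
Insertion path: 10 -> 25
Result: insert 43 as right child of 25
Final tree (level order): [10, 7, 25, 6, None, None, 43]


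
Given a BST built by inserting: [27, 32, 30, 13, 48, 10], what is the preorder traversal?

Tree insertion order: [27, 32, 30, 13, 48, 10]
Tree (level-order array): [27, 13, 32, 10, None, 30, 48]
Preorder traversal: [27, 13, 10, 32, 30, 48]


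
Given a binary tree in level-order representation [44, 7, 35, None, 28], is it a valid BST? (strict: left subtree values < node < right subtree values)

Level-order array: [44, 7, 35, None, 28]
Validate using subtree bounds (lo, hi): at each node, require lo < value < hi,
then recurse left with hi=value and right with lo=value.
Preorder trace (stopping at first violation):
  at node 44 with bounds (-inf, +inf): OK
  at node 7 with bounds (-inf, 44): OK
  at node 28 with bounds (7, 44): OK
  at node 35 with bounds (44, +inf): VIOLATION
Node 35 violates its bound: not (44 < 35 < +inf).
Result: Not a valid BST


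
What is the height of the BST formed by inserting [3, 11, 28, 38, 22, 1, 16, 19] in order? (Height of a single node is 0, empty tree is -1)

Insertion order: [3, 11, 28, 38, 22, 1, 16, 19]
Tree (level-order array): [3, 1, 11, None, None, None, 28, 22, 38, 16, None, None, None, None, 19]
Compute height bottom-up (empty subtree = -1):
  height(1) = 1 + max(-1, -1) = 0
  height(19) = 1 + max(-1, -1) = 0
  height(16) = 1 + max(-1, 0) = 1
  height(22) = 1 + max(1, -1) = 2
  height(38) = 1 + max(-1, -1) = 0
  height(28) = 1 + max(2, 0) = 3
  height(11) = 1 + max(-1, 3) = 4
  height(3) = 1 + max(0, 4) = 5
Height = 5


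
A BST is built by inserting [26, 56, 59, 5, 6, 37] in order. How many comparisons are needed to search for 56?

Search path for 56: 26 -> 56
Found: True
Comparisons: 2


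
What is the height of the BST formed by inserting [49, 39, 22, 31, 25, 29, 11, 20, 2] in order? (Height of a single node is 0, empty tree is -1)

Insertion order: [49, 39, 22, 31, 25, 29, 11, 20, 2]
Tree (level-order array): [49, 39, None, 22, None, 11, 31, 2, 20, 25, None, None, None, None, None, None, 29]
Compute height bottom-up (empty subtree = -1):
  height(2) = 1 + max(-1, -1) = 0
  height(20) = 1 + max(-1, -1) = 0
  height(11) = 1 + max(0, 0) = 1
  height(29) = 1 + max(-1, -1) = 0
  height(25) = 1 + max(-1, 0) = 1
  height(31) = 1 + max(1, -1) = 2
  height(22) = 1 + max(1, 2) = 3
  height(39) = 1 + max(3, -1) = 4
  height(49) = 1 + max(4, -1) = 5
Height = 5


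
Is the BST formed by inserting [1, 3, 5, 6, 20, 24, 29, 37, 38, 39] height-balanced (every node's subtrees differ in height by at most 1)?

Tree (level-order array): [1, None, 3, None, 5, None, 6, None, 20, None, 24, None, 29, None, 37, None, 38, None, 39]
Definition: a tree is height-balanced if, at every node, |h(left) - h(right)| <= 1 (empty subtree has height -1).
Bottom-up per-node check:
  node 39: h_left=-1, h_right=-1, diff=0 [OK], height=0
  node 38: h_left=-1, h_right=0, diff=1 [OK], height=1
  node 37: h_left=-1, h_right=1, diff=2 [FAIL (|-1-1|=2 > 1)], height=2
  node 29: h_left=-1, h_right=2, diff=3 [FAIL (|-1-2|=3 > 1)], height=3
  node 24: h_left=-1, h_right=3, diff=4 [FAIL (|-1-3|=4 > 1)], height=4
  node 20: h_left=-1, h_right=4, diff=5 [FAIL (|-1-4|=5 > 1)], height=5
  node 6: h_left=-1, h_right=5, diff=6 [FAIL (|-1-5|=6 > 1)], height=6
  node 5: h_left=-1, h_right=6, diff=7 [FAIL (|-1-6|=7 > 1)], height=7
  node 3: h_left=-1, h_right=7, diff=8 [FAIL (|-1-7|=8 > 1)], height=8
  node 1: h_left=-1, h_right=8, diff=9 [FAIL (|-1-8|=9 > 1)], height=9
Node 37 violates the condition: |-1 - 1| = 2 > 1.
Result: Not balanced


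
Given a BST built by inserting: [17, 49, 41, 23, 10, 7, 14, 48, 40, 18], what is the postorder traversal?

Tree insertion order: [17, 49, 41, 23, 10, 7, 14, 48, 40, 18]
Tree (level-order array): [17, 10, 49, 7, 14, 41, None, None, None, None, None, 23, 48, 18, 40]
Postorder traversal: [7, 14, 10, 18, 40, 23, 48, 41, 49, 17]


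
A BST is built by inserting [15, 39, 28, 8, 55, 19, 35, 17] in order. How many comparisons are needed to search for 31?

Search path for 31: 15 -> 39 -> 28 -> 35
Found: False
Comparisons: 4


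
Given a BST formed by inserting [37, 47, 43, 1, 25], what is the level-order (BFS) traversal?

Tree insertion order: [37, 47, 43, 1, 25]
Tree (level-order array): [37, 1, 47, None, 25, 43]
BFS from the root, enqueuing left then right child of each popped node:
  queue [37] -> pop 37, enqueue [1, 47], visited so far: [37]
  queue [1, 47] -> pop 1, enqueue [25], visited so far: [37, 1]
  queue [47, 25] -> pop 47, enqueue [43], visited so far: [37, 1, 47]
  queue [25, 43] -> pop 25, enqueue [none], visited so far: [37, 1, 47, 25]
  queue [43] -> pop 43, enqueue [none], visited so far: [37, 1, 47, 25, 43]
Result: [37, 1, 47, 25, 43]


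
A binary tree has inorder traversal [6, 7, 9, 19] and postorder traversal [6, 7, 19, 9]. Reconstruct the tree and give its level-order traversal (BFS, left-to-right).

Inorder:   [6, 7, 9, 19]
Postorder: [6, 7, 19, 9]
Algorithm: postorder visits root last, so walk postorder right-to-left;
each value is the root of the current inorder slice — split it at that
value, recurse on the right subtree first, then the left.
Recursive splits:
  root=9; inorder splits into left=[6, 7], right=[19]
  root=19; inorder splits into left=[], right=[]
  root=7; inorder splits into left=[6], right=[]
  root=6; inorder splits into left=[], right=[]
Reconstructed level-order: [9, 7, 19, 6]


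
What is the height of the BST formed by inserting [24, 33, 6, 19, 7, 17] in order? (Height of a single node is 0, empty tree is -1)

Insertion order: [24, 33, 6, 19, 7, 17]
Tree (level-order array): [24, 6, 33, None, 19, None, None, 7, None, None, 17]
Compute height bottom-up (empty subtree = -1):
  height(17) = 1 + max(-1, -1) = 0
  height(7) = 1 + max(-1, 0) = 1
  height(19) = 1 + max(1, -1) = 2
  height(6) = 1 + max(-1, 2) = 3
  height(33) = 1 + max(-1, -1) = 0
  height(24) = 1 + max(3, 0) = 4
Height = 4


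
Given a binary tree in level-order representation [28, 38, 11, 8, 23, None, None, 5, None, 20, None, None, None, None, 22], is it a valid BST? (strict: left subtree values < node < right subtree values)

Level-order array: [28, 38, 11, 8, 23, None, None, 5, None, 20, None, None, None, None, 22]
Validate using subtree bounds (lo, hi): at each node, require lo < value < hi,
then recurse left with hi=value and right with lo=value.
Preorder trace (stopping at first violation):
  at node 28 with bounds (-inf, +inf): OK
  at node 38 with bounds (-inf, 28): VIOLATION
Node 38 violates its bound: not (-inf < 38 < 28).
Result: Not a valid BST


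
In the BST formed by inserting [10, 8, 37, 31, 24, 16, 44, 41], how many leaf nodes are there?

Tree built from: [10, 8, 37, 31, 24, 16, 44, 41]
Tree (level-order array): [10, 8, 37, None, None, 31, 44, 24, None, 41, None, 16]
Rule: A leaf has 0 children.
Per-node child counts:
  node 10: 2 child(ren)
  node 8: 0 child(ren)
  node 37: 2 child(ren)
  node 31: 1 child(ren)
  node 24: 1 child(ren)
  node 16: 0 child(ren)
  node 44: 1 child(ren)
  node 41: 0 child(ren)
Matching nodes: [8, 16, 41]
Count of leaf nodes: 3


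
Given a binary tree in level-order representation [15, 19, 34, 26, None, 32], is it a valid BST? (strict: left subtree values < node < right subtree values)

Level-order array: [15, 19, 34, 26, None, 32]
Validate using subtree bounds (lo, hi): at each node, require lo < value < hi,
then recurse left with hi=value and right with lo=value.
Preorder trace (stopping at first violation):
  at node 15 with bounds (-inf, +inf): OK
  at node 19 with bounds (-inf, 15): VIOLATION
Node 19 violates its bound: not (-inf < 19 < 15).
Result: Not a valid BST


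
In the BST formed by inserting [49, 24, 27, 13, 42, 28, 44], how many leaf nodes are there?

Tree built from: [49, 24, 27, 13, 42, 28, 44]
Tree (level-order array): [49, 24, None, 13, 27, None, None, None, 42, 28, 44]
Rule: A leaf has 0 children.
Per-node child counts:
  node 49: 1 child(ren)
  node 24: 2 child(ren)
  node 13: 0 child(ren)
  node 27: 1 child(ren)
  node 42: 2 child(ren)
  node 28: 0 child(ren)
  node 44: 0 child(ren)
Matching nodes: [13, 28, 44]
Count of leaf nodes: 3


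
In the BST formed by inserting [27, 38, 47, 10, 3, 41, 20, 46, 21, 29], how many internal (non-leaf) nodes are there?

Tree built from: [27, 38, 47, 10, 3, 41, 20, 46, 21, 29]
Tree (level-order array): [27, 10, 38, 3, 20, 29, 47, None, None, None, 21, None, None, 41, None, None, None, None, 46]
Rule: An internal node has at least one child.
Per-node child counts:
  node 27: 2 child(ren)
  node 10: 2 child(ren)
  node 3: 0 child(ren)
  node 20: 1 child(ren)
  node 21: 0 child(ren)
  node 38: 2 child(ren)
  node 29: 0 child(ren)
  node 47: 1 child(ren)
  node 41: 1 child(ren)
  node 46: 0 child(ren)
Matching nodes: [27, 10, 20, 38, 47, 41]
Count of internal (non-leaf) nodes: 6


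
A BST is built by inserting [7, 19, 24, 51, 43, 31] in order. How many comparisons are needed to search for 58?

Search path for 58: 7 -> 19 -> 24 -> 51
Found: False
Comparisons: 4


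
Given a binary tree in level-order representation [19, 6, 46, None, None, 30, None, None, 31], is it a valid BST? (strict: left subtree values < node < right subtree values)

Level-order array: [19, 6, 46, None, None, 30, None, None, 31]
Validate using subtree bounds (lo, hi): at each node, require lo < value < hi,
then recurse left with hi=value and right with lo=value.
Preorder trace (stopping at first violation):
  at node 19 with bounds (-inf, +inf): OK
  at node 6 with bounds (-inf, 19): OK
  at node 46 with bounds (19, +inf): OK
  at node 30 with bounds (19, 46): OK
  at node 31 with bounds (30, 46): OK
No violation found at any node.
Result: Valid BST


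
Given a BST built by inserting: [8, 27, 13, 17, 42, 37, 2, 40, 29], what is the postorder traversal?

Tree insertion order: [8, 27, 13, 17, 42, 37, 2, 40, 29]
Tree (level-order array): [8, 2, 27, None, None, 13, 42, None, 17, 37, None, None, None, 29, 40]
Postorder traversal: [2, 17, 13, 29, 40, 37, 42, 27, 8]


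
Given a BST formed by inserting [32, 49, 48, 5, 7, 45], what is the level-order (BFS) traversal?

Tree insertion order: [32, 49, 48, 5, 7, 45]
Tree (level-order array): [32, 5, 49, None, 7, 48, None, None, None, 45]
BFS from the root, enqueuing left then right child of each popped node:
  queue [32] -> pop 32, enqueue [5, 49], visited so far: [32]
  queue [5, 49] -> pop 5, enqueue [7], visited so far: [32, 5]
  queue [49, 7] -> pop 49, enqueue [48], visited so far: [32, 5, 49]
  queue [7, 48] -> pop 7, enqueue [none], visited so far: [32, 5, 49, 7]
  queue [48] -> pop 48, enqueue [45], visited so far: [32, 5, 49, 7, 48]
  queue [45] -> pop 45, enqueue [none], visited so far: [32, 5, 49, 7, 48, 45]
Result: [32, 5, 49, 7, 48, 45]


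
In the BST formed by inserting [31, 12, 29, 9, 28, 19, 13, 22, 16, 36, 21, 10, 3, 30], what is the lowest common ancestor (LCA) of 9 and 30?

Tree insertion order: [31, 12, 29, 9, 28, 19, 13, 22, 16, 36, 21, 10, 3, 30]
Tree (level-order array): [31, 12, 36, 9, 29, None, None, 3, 10, 28, 30, None, None, None, None, 19, None, None, None, 13, 22, None, 16, 21]
In a BST, the LCA of p=9, q=30 is the first node v on the
root-to-leaf path with p <= v <= q (go left if both < v, right if both > v).
Walk from root:
  at 31: both 9 and 30 < 31, go left
  at 12: 9 <= 12 <= 30, this is the LCA
LCA = 12


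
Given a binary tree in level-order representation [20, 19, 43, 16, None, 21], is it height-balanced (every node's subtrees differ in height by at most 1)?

Tree (level-order array): [20, 19, 43, 16, None, 21]
Definition: a tree is height-balanced if, at every node, |h(left) - h(right)| <= 1 (empty subtree has height -1).
Bottom-up per-node check:
  node 16: h_left=-1, h_right=-1, diff=0 [OK], height=0
  node 19: h_left=0, h_right=-1, diff=1 [OK], height=1
  node 21: h_left=-1, h_right=-1, diff=0 [OK], height=0
  node 43: h_left=0, h_right=-1, diff=1 [OK], height=1
  node 20: h_left=1, h_right=1, diff=0 [OK], height=2
All nodes satisfy the balance condition.
Result: Balanced


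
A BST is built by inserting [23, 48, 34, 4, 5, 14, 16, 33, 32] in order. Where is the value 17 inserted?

Starting tree (level order): [23, 4, 48, None, 5, 34, None, None, 14, 33, None, None, 16, 32]
Insertion path: 23 -> 4 -> 5 -> 14 -> 16
Result: insert 17 as right child of 16
Final tree (level order): [23, 4, 48, None, 5, 34, None, None, 14, 33, None, None, 16, 32, None, None, 17]


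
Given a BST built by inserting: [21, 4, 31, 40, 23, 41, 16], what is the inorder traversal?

Tree insertion order: [21, 4, 31, 40, 23, 41, 16]
Tree (level-order array): [21, 4, 31, None, 16, 23, 40, None, None, None, None, None, 41]
Inorder traversal: [4, 16, 21, 23, 31, 40, 41]


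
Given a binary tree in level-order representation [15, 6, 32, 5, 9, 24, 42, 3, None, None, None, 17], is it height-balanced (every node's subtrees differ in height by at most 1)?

Tree (level-order array): [15, 6, 32, 5, 9, 24, 42, 3, None, None, None, 17]
Definition: a tree is height-balanced if, at every node, |h(left) - h(right)| <= 1 (empty subtree has height -1).
Bottom-up per-node check:
  node 3: h_left=-1, h_right=-1, diff=0 [OK], height=0
  node 5: h_left=0, h_right=-1, diff=1 [OK], height=1
  node 9: h_left=-1, h_right=-1, diff=0 [OK], height=0
  node 6: h_left=1, h_right=0, diff=1 [OK], height=2
  node 17: h_left=-1, h_right=-1, diff=0 [OK], height=0
  node 24: h_left=0, h_right=-1, diff=1 [OK], height=1
  node 42: h_left=-1, h_right=-1, diff=0 [OK], height=0
  node 32: h_left=1, h_right=0, diff=1 [OK], height=2
  node 15: h_left=2, h_right=2, diff=0 [OK], height=3
All nodes satisfy the balance condition.
Result: Balanced


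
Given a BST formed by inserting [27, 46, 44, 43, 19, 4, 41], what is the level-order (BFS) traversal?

Tree insertion order: [27, 46, 44, 43, 19, 4, 41]
Tree (level-order array): [27, 19, 46, 4, None, 44, None, None, None, 43, None, 41]
BFS from the root, enqueuing left then right child of each popped node:
  queue [27] -> pop 27, enqueue [19, 46], visited so far: [27]
  queue [19, 46] -> pop 19, enqueue [4], visited so far: [27, 19]
  queue [46, 4] -> pop 46, enqueue [44], visited so far: [27, 19, 46]
  queue [4, 44] -> pop 4, enqueue [none], visited so far: [27, 19, 46, 4]
  queue [44] -> pop 44, enqueue [43], visited so far: [27, 19, 46, 4, 44]
  queue [43] -> pop 43, enqueue [41], visited so far: [27, 19, 46, 4, 44, 43]
  queue [41] -> pop 41, enqueue [none], visited so far: [27, 19, 46, 4, 44, 43, 41]
Result: [27, 19, 46, 4, 44, 43, 41]


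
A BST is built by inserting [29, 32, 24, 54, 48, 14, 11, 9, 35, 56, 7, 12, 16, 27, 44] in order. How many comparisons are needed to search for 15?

Search path for 15: 29 -> 24 -> 14 -> 16
Found: False
Comparisons: 4


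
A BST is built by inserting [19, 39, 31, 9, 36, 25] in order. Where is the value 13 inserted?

Starting tree (level order): [19, 9, 39, None, None, 31, None, 25, 36]
Insertion path: 19 -> 9
Result: insert 13 as right child of 9
Final tree (level order): [19, 9, 39, None, 13, 31, None, None, None, 25, 36]


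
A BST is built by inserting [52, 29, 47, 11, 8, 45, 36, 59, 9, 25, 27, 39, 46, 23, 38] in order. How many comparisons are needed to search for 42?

Search path for 42: 52 -> 29 -> 47 -> 45 -> 36 -> 39
Found: False
Comparisons: 6


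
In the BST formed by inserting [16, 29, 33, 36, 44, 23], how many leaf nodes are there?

Tree built from: [16, 29, 33, 36, 44, 23]
Tree (level-order array): [16, None, 29, 23, 33, None, None, None, 36, None, 44]
Rule: A leaf has 0 children.
Per-node child counts:
  node 16: 1 child(ren)
  node 29: 2 child(ren)
  node 23: 0 child(ren)
  node 33: 1 child(ren)
  node 36: 1 child(ren)
  node 44: 0 child(ren)
Matching nodes: [23, 44]
Count of leaf nodes: 2


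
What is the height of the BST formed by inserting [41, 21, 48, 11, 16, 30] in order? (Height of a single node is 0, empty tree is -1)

Insertion order: [41, 21, 48, 11, 16, 30]
Tree (level-order array): [41, 21, 48, 11, 30, None, None, None, 16]
Compute height bottom-up (empty subtree = -1):
  height(16) = 1 + max(-1, -1) = 0
  height(11) = 1 + max(-1, 0) = 1
  height(30) = 1 + max(-1, -1) = 0
  height(21) = 1 + max(1, 0) = 2
  height(48) = 1 + max(-1, -1) = 0
  height(41) = 1 + max(2, 0) = 3
Height = 3


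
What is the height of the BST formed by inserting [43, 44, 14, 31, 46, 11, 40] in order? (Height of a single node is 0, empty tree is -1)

Insertion order: [43, 44, 14, 31, 46, 11, 40]
Tree (level-order array): [43, 14, 44, 11, 31, None, 46, None, None, None, 40]
Compute height bottom-up (empty subtree = -1):
  height(11) = 1 + max(-1, -1) = 0
  height(40) = 1 + max(-1, -1) = 0
  height(31) = 1 + max(-1, 0) = 1
  height(14) = 1 + max(0, 1) = 2
  height(46) = 1 + max(-1, -1) = 0
  height(44) = 1 + max(-1, 0) = 1
  height(43) = 1 + max(2, 1) = 3
Height = 3


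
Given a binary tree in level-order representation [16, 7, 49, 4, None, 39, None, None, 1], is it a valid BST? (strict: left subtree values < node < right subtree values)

Level-order array: [16, 7, 49, 4, None, 39, None, None, 1]
Validate using subtree bounds (lo, hi): at each node, require lo < value < hi,
then recurse left with hi=value and right with lo=value.
Preorder trace (stopping at first violation):
  at node 16 with bounds (-inf, +inf): OK
  at node 7 with bounds (-inf, 16): OK
  at node 4 with bounds (-inf, 7): OK
  at node 1 with bounds (4, 7): VIOLATION
Node 1 violates its bound: not (4 < 1 < 7).
Result: Not a valid BST


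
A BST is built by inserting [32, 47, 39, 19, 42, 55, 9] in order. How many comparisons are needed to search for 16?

Search path for 16: 32 -> 19 -> 9
Found: False
Comparisons: 3


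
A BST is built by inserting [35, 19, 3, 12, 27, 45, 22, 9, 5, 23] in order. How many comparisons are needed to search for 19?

Search path for 19: 35 -> 19
Found: True
Comparisons: 2


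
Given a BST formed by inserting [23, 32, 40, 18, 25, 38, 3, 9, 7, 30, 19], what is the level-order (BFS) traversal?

Tree insertion order: [23, 32, 40, 18, 25, 38, 3, 9, 7, 30, 19]
Tree (level-order array): [23, 18, 32, 3, 19, 25, 40, None, 9, None, None, None, 30, 38, None, 7]
BFS from the root, enqueuing left then right child of each popped node:
  queue [23] -> pop 23, enqueue [18, 32], visited so far: [23]
  queue [18, 32] -> pop 18, enqueue [3, 19], visited so far: [23, 18]
  queue [32, 3, 19] -> pop 32, enqueue [25, 40], visited so far: [23, 18, 32]
  queue [3, 19, 25, 40] -> pop 3, enqueue [9], visited so far: [23, 18, 32, 3]
  queue [19, 25, 40, 9] -> pop 19, enqueue [none], visited so far: [23, 18, 32, 3, 19]
  queue [25, 40, 9] -> pop 25, enqueue [30], visited so far: [23, 18, 32, 3, 19, 25]
  queue [40, 9, 30] -> pop 40, enqueue [38], visited so far: [23, 18, 32, 3, 19, 25, 40]
  queue [9, 30, 38] -> pop 9, enqueue [7], visited so far: [23, 18, 32, 3, 19, 25, 40, 9]
  queue [30, 38, 7] -> pop 30, enqueue [none], visited so far: [23, 18, 32, 3, 19, 25, 40, 9, 30]
  queue [38, 7] -> pop 38, enqueue [none], visited so far: [23, 18, 32, 3, 19, 25, 40, 9, 30, 38]
  queue [7] -> pop 7, enqueue [none], visited so far: [23, 18, 32, 3, 19, 25, 40, 9, 30, 38, 7]
Result: [23, 18, 32, 3, 19, 25, 40, 9, 30, 38, 7]


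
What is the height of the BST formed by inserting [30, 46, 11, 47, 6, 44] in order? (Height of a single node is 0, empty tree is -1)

Insertion order: [30, 46, 11, 47, 6, 44]
Tree (level-order array): [30, 11, 46, 6, None, 44, 47]
Compute height bottom-up (empty subtree = -1):
  height(6) = 1 + max(-1, -1) = 0
  height(11) = 1 + max(0, -1) = 1
  height(44) = 1 + max(-1, -1) = 0
  height(47) = 1 + max(-1, -1) = 0
  height(46) = 1 + max(0, 0) = 1
  height(30) = 1 + max(1, 1) = 2
Height = 2


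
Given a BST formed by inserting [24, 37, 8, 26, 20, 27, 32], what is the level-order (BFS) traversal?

Tree insertion order: [24, 37, 8, 26, 20, 27, 32]
Tree (level-order array): [24, 8, 37, None, 20, 26, None, None, None, None, 27, None, 32]
BFS from the root, enqueuing left then right child of each popped node:
  queue [24] -> pop 24, enqueue [8, 37], visited so far: [24]
  queue [8, 37] -> pop 8, enqueue [20], visited so far: [24, 8]
  queue [37, 20] -> pop 37, enqueue [26], visited so far: [24, 8, 37]
  queue [20, 26] -> pop 20, enqueue [none], visited so far: [24, 8, 37, 20]
  queue [26] -> pop 26, enqueue [27], visited so far: [24, 8, 37, 20, 26]
  queue [27] -> pop 27, enqueue [32], visited so far: [24, 8, 37, 20, 26, 27]
  queue [32] -> pop 32, enqueue [none], visited so far: [24, 8, 37, 20, 26, 27, 32]
Result: [24, 8, 37, 20, 26, 27, 32]


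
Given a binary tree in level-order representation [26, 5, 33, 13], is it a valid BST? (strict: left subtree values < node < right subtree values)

Level-order array: [26, 5, 33, 13]
Validate using subtree bounds (lo, hi): at each node, require lo < value < hi,
then recurse left with hi=value and right with lo=value.
Preorder trace (stopping at first violation):
  at node 26 with bounds (-inf, +inf): OK
  at node 5 with bounds (-inf, 26): OK
  at node 13 with bounds (-inf, 5): VIOLATION
Node 13 violates its bound: not (-inf < 13 < 5).
Result: Not a valid BST


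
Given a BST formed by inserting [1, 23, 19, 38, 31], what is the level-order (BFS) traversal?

Tree insertion order: [1, 23, 19, 38, 31]
Tree (level-order array): [1, None, 23, 19, 38, None, None, 31]
BFS from the root, enqueuing left then right child of each popped node:
  queue [1] -> pop 1, enqueue [23], visited so far: [1]
  queue [23] -> pop 23, enqueue [19, 38], visited so far: [1, 23]
  queue [19, 38] -> pop 19, enqueue [none], visited so far: [1, 23, 19]
  queue [38] -> pop 38, enqueue [31], visited so far: [1, 23, 19, 38]
  queue [31] -> pop 31, enqueue [none], visited so far: [1, 23, 19, 38, 31]
Result: [1, 23, 19, 38, 31]
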